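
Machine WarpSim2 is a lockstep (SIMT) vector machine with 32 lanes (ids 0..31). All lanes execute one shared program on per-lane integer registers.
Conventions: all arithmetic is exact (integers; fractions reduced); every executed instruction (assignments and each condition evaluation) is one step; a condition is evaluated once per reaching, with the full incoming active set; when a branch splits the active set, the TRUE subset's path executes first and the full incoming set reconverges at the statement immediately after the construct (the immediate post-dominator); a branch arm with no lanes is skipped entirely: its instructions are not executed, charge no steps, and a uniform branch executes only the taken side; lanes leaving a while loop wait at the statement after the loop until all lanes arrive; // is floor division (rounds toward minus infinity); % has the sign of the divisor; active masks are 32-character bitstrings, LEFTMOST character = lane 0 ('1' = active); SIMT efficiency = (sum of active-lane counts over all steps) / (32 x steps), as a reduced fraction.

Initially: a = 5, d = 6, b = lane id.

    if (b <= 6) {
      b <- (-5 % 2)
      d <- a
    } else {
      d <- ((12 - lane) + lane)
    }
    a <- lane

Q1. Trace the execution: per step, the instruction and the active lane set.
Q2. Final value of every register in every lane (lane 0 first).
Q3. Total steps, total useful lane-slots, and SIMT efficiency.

step 0: eval (b <= 6)                11111111111111111111111111111111
step 1: b <- (-5 % 2)                11111110000000000000000000000000
step 2: d <- a                       11111110000000000000000000000000
step 3: d <- ((12 - lane) + lane)    00000001111111111111111111111111
step 4: a <- lane                    11111111111111111111111111111111

Answer: 5 steps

a: 0,1,2,3,4,5,6,7,8,9,10,11,12,13,14,15,16,17,18,19,20,21,22,23,24,25,26,27,28,29,30,31
d: 5,5,5,5,5,5,5,12,12,12,12,12,12,12,12,12,12,12,12,12,12,12,12,12,12,12,12,12,12,12,12,12
b: 1,1,1,1,1,1,1,7,8,9,10,11,12,13,14,15,16,17,18,19,20,21,22,23,24,25,26,27,28,29,30,31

steps = 5; useful = 103; efficiency = 103/160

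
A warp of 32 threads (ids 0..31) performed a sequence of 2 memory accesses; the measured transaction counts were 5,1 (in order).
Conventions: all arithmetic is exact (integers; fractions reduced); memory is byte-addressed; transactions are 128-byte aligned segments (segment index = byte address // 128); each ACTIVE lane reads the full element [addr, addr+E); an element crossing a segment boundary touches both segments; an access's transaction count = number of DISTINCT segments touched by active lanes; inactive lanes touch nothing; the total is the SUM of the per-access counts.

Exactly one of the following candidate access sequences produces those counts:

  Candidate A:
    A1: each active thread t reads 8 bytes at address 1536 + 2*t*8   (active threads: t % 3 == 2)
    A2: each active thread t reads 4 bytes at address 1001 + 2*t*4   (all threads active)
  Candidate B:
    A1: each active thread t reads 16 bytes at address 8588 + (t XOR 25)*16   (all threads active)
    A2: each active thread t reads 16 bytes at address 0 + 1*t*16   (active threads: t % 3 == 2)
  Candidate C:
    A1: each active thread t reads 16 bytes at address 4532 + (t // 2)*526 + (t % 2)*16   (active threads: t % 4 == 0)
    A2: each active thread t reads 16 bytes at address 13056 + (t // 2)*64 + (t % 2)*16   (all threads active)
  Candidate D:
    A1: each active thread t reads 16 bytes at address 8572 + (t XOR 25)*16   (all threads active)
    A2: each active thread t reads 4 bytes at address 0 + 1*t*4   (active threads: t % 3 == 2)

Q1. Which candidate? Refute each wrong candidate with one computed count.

A: A1 gives 4 transactions, not 5
B: A2 gives 4 transactions, not 1
C: A1 gives 9 transactions, not 5
D: all counts match (5,1)

Answer: D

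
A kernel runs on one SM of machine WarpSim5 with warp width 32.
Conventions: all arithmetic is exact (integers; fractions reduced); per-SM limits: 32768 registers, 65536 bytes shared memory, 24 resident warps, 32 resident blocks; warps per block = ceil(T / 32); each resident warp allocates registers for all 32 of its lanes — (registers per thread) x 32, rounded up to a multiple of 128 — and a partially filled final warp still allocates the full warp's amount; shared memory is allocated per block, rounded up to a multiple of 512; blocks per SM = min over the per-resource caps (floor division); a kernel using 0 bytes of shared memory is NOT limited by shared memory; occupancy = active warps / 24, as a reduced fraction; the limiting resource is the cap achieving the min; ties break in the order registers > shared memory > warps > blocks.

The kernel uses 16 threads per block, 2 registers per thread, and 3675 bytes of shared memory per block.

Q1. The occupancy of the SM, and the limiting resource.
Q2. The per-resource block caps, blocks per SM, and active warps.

Answer: occupancy 2/3, limited by shared memory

registers: 256 blocks
shared memory: 16 blocks
warps: 24 blocks
blocks: 32 blocks

Answer: 16 blocks, 16 active warps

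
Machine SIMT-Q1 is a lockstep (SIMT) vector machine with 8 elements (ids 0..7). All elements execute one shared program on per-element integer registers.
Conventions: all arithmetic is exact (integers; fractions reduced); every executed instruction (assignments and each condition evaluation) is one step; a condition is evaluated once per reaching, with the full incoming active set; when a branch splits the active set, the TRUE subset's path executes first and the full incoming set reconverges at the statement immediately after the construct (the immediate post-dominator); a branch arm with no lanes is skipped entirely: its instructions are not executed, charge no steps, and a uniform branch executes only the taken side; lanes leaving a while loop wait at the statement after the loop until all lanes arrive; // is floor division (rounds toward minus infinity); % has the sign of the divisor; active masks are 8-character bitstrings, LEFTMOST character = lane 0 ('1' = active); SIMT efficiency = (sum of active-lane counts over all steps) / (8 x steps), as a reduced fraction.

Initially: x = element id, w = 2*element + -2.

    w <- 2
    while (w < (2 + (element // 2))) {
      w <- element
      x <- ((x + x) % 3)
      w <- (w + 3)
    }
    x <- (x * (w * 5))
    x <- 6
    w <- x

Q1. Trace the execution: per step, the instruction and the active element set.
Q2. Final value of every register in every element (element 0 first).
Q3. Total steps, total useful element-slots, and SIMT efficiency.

step 0: w <- 2                       11111111
step 1: eval (w < (2 + (element // 2))) 11111111
step 2: w <- element                 00111111
step 3: x <- ((x + x) % 3)           00111111
step 4: w <- (w + 3)                 00111111
step 5: eval (w < (2 + (element // 2))) 00111111
step 6: x <- (x * (w * 5))           11111111
step 7: x <- 6                       11111111
step 8: w <- x                       11111111

Answer: 9 steps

x: 6,6,6,6,6,6,6,6
w: 6,6,6,6,6,6,6,6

steps = 9; useful = 64; efficiency = 64/72 = 8/9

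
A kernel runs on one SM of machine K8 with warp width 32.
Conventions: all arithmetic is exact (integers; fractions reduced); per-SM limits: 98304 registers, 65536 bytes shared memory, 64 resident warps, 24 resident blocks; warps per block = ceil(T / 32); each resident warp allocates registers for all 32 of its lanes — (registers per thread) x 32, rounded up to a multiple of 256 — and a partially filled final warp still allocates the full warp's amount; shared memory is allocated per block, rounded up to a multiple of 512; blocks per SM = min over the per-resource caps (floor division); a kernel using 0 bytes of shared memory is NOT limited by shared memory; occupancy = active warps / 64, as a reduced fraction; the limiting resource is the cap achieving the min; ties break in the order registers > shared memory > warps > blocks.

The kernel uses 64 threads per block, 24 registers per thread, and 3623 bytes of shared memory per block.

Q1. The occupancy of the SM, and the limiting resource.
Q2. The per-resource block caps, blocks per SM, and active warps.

Answer: occupancy 1/2, limited by shared memory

registers: 64 blocks
shared memory: 16 blocks
warps: 32 blocks
blocks: 24 blocks

Answer: 16 blocks, 32 active warps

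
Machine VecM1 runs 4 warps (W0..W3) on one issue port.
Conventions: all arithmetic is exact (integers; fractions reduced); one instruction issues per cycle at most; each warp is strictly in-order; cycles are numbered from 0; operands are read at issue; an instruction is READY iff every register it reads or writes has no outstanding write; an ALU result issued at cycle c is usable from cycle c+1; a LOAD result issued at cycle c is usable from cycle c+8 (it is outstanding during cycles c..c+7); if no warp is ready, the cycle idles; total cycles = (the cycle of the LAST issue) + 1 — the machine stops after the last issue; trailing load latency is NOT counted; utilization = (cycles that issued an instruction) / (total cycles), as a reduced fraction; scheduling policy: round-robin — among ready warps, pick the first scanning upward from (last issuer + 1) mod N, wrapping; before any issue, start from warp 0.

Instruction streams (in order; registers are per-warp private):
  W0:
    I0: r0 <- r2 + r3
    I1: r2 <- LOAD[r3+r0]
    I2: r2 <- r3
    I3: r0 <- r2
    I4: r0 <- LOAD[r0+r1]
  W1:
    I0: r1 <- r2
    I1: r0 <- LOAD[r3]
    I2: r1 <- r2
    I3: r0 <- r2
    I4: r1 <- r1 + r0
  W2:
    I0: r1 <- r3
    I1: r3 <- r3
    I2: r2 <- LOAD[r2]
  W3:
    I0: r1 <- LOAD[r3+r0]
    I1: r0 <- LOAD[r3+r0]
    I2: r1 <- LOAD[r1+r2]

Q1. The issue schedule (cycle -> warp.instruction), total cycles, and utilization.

cycle 0: W0.I0
cycle 1: W1.I0
cycle 2: W2.I0
cycle 3: W3.I0
cycle 4: W0.I1
cycle 5: W1.I1
cycle 6: W2.I1
cycle 7: W3.I1
cycle 8: W1.I2
cycle 9: W2.I2
cycle 10: idle
cycle 11: W3.I2
cycle 12: W0.I2
cycle 13: W1.I3
cycle 14: W0.I3
cycle 15: W1.I4
cycle 16: W0.I4

Answer: 17 cycles, utilization 16/17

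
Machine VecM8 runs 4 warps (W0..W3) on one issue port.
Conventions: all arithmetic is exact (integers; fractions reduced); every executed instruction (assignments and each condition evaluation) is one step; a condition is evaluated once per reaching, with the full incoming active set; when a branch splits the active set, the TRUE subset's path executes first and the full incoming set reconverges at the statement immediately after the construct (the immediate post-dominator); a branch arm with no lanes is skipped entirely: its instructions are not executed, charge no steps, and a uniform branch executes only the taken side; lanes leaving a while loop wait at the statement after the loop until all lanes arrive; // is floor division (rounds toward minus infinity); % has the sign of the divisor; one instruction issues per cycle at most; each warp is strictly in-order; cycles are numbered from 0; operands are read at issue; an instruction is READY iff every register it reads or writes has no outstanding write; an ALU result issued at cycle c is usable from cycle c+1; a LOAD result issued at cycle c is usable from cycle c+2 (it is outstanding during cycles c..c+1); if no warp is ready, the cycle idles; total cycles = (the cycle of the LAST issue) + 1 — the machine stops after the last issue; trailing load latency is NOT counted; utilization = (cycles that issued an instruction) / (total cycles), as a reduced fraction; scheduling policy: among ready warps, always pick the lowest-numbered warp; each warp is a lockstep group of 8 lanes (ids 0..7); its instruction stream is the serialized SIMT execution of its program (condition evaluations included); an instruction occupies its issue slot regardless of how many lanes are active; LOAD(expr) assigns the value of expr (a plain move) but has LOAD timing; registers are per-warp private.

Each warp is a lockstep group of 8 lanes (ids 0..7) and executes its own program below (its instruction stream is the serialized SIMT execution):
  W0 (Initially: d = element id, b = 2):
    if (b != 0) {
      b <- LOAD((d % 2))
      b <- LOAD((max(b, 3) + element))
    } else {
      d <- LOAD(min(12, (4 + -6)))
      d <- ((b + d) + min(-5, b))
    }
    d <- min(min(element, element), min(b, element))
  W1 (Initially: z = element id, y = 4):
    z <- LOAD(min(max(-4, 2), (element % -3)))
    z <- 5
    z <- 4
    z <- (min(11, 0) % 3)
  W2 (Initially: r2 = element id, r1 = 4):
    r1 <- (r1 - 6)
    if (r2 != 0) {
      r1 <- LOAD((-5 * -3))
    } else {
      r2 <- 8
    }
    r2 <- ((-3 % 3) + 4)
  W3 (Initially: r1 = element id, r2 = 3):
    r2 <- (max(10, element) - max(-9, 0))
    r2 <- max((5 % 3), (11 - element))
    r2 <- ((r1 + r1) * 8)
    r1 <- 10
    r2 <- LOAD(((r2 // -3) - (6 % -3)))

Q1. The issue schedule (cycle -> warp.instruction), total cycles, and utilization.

cycle 0: W0.I0
cycle 1: W0.I1
cycle 2: W1.I0
cycle 3: W0.I2
cycle 4: W1.I1
cycle 5: W0.I3
cycle 6: W1.I2
cycle 7: W1.I3
cycle 8: W2.I0
cycle 9: W2.I1
cycle 10: W2.I2
cycle 11: W2.I3
cycle 12: W2.I4
cycle 13: W3.I0
cycle 14: W3.I1
cycle 15: W3.I2
cycle 16: W3.I3
cycle 17: W3.I4

Answer: 18 cycles, utilization 1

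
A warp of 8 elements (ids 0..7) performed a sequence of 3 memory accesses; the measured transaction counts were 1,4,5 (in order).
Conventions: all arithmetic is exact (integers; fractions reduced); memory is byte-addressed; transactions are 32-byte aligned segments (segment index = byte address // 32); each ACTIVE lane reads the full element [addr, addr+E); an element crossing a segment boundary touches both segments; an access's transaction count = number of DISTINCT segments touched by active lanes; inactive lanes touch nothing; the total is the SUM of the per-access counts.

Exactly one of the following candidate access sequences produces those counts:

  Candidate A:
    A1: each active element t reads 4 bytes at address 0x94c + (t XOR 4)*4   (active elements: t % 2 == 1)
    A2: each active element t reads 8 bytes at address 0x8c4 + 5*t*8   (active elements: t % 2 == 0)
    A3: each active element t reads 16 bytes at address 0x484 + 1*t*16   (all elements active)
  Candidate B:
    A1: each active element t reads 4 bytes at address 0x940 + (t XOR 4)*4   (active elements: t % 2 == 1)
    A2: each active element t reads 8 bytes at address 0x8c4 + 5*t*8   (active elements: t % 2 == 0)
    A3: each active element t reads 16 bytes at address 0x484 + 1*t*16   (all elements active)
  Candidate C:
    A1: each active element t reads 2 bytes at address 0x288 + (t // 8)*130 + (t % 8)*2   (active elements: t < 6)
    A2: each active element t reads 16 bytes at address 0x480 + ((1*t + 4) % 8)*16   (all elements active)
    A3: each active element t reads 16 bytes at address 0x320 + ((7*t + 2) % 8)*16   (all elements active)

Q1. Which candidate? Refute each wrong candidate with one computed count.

A: A1 gives 2 transactions, not 1
C: A3 gives 4 transactions, not 5
B: all counts match (1,4,5)

Answer: B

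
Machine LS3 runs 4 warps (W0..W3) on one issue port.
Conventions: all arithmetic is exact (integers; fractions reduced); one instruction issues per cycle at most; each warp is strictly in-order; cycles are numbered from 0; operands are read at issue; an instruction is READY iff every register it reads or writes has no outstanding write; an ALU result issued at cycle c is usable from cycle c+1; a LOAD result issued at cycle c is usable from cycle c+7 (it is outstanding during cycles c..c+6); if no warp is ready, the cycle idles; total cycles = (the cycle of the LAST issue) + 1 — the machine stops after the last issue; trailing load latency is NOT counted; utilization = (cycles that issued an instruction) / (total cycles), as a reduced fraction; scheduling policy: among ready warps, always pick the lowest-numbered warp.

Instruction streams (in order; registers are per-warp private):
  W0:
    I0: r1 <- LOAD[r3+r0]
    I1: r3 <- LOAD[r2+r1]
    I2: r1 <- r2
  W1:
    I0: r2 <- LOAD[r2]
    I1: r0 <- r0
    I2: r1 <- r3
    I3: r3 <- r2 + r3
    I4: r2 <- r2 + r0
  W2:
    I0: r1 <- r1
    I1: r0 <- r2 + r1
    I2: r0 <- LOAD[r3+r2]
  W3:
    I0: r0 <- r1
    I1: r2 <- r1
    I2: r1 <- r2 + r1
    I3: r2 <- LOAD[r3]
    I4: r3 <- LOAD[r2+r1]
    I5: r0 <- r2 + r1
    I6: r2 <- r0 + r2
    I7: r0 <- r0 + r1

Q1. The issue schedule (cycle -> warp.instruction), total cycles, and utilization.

cycle 0: W0.I0
cycle 1: W1.I0
cycle 2: W1.I1
cycle 3: W1.I2
cycle 4: W2.I0
cycle 5: W2.I1
cycle 6: W2.I2
cycle 7: W0.I1
cycle 8: W0.I2
cycle 9: W1.I3
cycle 10: W1.I4
cycle 11: W3.I0
cycle 12: W3.I1
cycle 13: W3.I2
cycle 14: W3.I3
cycle 15: idle
cycle 16: idle
cycle 17: idle
cycle 18: idle
cycle 19: idle
cycle 20: idle
cycle 21: W3.I4
cycle 22: W3.I5
cycle 23: W3.I6
cycle 24: W3.I7

Answer: 25 cycles, utilization 19/25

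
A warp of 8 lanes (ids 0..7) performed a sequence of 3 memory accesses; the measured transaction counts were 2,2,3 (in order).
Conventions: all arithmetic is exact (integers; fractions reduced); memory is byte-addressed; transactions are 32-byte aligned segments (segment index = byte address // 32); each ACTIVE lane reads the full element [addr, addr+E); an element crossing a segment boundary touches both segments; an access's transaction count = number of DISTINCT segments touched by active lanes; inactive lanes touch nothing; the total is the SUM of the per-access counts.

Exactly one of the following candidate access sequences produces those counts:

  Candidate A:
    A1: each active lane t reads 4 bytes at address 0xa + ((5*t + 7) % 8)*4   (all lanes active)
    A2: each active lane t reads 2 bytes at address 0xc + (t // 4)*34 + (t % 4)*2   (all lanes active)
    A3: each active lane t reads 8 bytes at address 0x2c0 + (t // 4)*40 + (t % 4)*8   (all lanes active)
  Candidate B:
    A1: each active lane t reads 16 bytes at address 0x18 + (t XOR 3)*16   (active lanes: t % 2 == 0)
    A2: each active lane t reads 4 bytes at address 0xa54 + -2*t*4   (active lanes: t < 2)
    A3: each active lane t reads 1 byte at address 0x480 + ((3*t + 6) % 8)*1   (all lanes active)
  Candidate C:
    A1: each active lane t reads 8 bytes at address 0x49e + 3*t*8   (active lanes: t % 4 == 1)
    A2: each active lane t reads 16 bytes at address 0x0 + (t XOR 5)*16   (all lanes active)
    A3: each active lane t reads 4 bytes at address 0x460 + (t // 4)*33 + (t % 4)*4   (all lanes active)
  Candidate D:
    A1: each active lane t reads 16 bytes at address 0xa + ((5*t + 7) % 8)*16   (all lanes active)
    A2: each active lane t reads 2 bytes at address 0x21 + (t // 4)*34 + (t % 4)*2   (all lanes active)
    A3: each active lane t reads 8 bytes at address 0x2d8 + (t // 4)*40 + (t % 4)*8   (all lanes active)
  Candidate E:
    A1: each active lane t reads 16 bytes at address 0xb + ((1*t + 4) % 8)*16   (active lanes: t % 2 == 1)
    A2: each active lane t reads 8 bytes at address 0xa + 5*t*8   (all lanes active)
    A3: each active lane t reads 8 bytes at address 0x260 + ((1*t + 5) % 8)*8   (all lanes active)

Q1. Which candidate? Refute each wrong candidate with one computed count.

B: A1 gives 4 transactions, not 2
C: A2 gives 4 transactions, not 2
D: A1 gives 5 transactions, not 2
E: A1 gives 5 transactions, not 2
A: all counts match (2,2,3)

Answer: A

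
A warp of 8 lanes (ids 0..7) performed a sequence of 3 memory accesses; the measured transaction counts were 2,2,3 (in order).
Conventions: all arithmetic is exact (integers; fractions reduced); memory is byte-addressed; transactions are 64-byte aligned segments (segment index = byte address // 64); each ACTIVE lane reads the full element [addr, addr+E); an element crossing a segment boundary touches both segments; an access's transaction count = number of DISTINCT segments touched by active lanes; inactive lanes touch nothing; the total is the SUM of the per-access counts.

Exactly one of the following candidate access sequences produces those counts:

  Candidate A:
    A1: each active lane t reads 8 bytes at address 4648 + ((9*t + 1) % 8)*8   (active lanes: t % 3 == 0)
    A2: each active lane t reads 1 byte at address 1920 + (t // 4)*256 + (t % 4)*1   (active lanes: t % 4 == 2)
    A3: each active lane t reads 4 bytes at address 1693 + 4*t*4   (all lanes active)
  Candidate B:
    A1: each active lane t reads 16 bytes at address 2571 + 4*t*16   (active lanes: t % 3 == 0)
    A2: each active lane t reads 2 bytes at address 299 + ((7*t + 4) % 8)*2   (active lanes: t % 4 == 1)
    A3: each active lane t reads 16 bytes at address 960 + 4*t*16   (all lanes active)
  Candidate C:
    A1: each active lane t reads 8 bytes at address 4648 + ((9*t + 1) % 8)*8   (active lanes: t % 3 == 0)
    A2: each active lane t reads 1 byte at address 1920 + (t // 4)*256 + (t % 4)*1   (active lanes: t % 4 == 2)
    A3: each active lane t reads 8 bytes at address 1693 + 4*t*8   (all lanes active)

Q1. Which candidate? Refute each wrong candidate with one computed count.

B: A1 gives 3 transactions, not 2
C: A3 gives 5 transactions, not 3
A: all counts match (2,2,3)

Answer: A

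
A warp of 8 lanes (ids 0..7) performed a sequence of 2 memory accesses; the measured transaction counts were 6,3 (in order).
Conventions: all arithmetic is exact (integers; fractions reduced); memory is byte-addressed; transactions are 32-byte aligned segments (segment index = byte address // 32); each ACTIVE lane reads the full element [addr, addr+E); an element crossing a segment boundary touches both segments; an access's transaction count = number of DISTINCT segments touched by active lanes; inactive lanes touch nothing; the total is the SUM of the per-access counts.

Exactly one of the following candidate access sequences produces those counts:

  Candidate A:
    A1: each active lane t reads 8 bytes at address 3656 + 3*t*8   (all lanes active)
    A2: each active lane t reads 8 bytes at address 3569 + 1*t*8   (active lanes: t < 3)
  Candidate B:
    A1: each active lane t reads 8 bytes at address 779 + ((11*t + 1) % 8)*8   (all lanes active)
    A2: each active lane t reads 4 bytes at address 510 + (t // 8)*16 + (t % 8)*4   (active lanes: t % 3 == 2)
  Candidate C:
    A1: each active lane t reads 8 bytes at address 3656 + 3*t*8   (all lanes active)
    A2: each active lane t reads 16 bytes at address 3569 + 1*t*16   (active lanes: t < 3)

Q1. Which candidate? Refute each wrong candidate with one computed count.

A: A2 gives 2 transactions, not 3
B: A1 gives 3 transactions, not 6
C: all counts match (6,3)

Answer: C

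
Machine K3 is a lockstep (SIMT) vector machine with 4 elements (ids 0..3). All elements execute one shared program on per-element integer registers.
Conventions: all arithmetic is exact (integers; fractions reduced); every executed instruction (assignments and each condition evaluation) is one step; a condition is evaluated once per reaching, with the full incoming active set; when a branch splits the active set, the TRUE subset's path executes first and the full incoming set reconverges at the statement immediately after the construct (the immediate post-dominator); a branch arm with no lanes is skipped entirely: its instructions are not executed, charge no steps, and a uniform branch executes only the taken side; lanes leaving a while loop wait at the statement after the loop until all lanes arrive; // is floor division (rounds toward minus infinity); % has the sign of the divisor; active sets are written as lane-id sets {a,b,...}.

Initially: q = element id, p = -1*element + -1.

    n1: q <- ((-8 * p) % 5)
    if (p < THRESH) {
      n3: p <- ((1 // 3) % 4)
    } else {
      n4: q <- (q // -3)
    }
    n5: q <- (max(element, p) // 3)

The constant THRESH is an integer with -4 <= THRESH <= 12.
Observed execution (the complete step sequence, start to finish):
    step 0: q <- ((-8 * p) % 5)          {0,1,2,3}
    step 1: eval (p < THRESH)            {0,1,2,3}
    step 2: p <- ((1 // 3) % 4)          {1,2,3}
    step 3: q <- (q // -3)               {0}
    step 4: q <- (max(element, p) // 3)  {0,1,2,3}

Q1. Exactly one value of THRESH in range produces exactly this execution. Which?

Answer: THRESH = -1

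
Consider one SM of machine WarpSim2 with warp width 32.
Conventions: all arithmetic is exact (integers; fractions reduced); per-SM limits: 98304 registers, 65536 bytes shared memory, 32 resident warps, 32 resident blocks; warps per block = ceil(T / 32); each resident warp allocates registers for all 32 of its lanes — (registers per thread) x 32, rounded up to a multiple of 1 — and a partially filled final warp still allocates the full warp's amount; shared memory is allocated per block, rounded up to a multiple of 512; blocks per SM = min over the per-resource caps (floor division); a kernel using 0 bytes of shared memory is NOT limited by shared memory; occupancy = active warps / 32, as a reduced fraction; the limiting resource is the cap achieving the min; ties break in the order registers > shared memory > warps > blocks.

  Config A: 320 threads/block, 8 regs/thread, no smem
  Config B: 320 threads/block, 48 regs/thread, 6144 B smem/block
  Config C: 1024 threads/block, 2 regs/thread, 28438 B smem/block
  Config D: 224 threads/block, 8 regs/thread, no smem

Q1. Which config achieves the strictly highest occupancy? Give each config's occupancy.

occupancies: A 15/16, B 15/16, C 1, D 7/8

Answer: C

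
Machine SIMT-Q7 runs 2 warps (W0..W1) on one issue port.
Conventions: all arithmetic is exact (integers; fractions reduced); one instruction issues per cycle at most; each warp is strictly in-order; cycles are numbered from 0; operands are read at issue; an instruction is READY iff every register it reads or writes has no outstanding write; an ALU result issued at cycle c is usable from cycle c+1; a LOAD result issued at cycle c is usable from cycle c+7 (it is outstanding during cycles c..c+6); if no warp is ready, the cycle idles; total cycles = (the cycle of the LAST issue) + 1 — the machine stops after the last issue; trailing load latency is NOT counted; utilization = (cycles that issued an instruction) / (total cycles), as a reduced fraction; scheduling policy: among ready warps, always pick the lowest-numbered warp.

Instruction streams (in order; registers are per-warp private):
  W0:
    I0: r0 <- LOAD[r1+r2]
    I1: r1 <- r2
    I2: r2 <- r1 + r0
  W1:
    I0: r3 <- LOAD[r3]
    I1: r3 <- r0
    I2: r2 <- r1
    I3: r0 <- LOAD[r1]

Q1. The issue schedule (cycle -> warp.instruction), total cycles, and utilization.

cycle 0: W0.I0
cycle 1: W0.I1
cycle 2: W1.I0
cycle 3: idle
cycle 4: idle
cycle 5: idle
cycle 6: idle
cycle 7: W0.I2
cycle 8: idle
cycle 9: W1.I1
cycle 10: W1.I2
cycle 11: W1.I3

Answer: 12 cycles, utilization 7/12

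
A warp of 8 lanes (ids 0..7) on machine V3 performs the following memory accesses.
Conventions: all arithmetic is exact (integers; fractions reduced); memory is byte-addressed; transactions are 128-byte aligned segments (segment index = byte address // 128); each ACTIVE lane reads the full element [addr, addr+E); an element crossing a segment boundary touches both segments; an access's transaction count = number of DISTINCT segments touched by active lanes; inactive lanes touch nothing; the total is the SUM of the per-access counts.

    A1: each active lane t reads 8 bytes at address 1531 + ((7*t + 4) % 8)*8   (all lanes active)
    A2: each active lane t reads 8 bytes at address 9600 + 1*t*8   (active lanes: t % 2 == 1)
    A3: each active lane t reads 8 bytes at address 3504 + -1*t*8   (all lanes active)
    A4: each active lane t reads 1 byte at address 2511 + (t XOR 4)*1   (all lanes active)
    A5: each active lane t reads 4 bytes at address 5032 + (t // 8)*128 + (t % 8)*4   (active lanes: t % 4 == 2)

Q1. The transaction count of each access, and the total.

A1: 2 transactions
A2: 1 transaction
A3: 2 transactions
A4: 1 transaction
A5: 1 transaction

Answer: 2,1,2,1,1; total 7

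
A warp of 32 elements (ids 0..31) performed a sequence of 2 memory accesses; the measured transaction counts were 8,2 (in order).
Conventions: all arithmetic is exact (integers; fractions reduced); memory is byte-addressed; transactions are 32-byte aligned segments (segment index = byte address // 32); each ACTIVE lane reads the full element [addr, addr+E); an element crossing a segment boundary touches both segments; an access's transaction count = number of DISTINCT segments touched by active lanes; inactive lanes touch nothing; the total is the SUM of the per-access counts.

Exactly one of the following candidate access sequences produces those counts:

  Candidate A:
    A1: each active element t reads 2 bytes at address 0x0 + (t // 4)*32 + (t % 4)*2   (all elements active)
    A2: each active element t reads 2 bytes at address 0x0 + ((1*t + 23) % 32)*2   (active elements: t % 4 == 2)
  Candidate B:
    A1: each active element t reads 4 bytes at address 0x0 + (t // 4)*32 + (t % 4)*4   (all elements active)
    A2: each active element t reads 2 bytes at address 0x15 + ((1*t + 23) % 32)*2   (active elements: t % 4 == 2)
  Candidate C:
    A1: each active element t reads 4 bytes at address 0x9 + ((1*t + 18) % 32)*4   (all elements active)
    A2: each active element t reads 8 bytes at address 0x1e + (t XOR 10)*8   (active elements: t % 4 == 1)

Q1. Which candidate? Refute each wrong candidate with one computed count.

B: A2 gives 3 transactions, not 2
C: A1 gives 5 transactions, not 8
A: all counts match (8,2)

Answer: A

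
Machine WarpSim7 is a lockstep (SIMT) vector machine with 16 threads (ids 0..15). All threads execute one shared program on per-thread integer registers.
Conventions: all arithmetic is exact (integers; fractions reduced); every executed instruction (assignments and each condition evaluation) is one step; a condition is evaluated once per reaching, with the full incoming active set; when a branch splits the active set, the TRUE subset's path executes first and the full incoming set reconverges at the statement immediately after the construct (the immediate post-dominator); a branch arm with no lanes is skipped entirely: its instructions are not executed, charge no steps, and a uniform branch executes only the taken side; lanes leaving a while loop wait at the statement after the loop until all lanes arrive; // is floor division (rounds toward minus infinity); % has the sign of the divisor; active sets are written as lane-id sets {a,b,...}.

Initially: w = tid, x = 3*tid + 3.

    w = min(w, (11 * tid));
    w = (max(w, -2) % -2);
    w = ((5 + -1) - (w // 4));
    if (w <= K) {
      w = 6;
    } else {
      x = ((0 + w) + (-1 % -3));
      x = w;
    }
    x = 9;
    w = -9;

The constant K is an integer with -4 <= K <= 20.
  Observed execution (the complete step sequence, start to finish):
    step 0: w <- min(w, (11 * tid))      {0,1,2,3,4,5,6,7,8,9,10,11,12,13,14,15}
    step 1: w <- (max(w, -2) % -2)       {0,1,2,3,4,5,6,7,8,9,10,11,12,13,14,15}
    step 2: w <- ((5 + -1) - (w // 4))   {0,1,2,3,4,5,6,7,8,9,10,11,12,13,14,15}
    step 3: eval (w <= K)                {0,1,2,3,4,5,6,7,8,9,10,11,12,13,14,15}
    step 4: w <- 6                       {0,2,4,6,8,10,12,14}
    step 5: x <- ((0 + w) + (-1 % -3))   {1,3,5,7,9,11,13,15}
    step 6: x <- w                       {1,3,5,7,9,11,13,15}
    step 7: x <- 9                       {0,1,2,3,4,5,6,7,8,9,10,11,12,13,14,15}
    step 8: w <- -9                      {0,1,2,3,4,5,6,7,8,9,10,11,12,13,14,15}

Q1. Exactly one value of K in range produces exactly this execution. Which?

Answer: K = 4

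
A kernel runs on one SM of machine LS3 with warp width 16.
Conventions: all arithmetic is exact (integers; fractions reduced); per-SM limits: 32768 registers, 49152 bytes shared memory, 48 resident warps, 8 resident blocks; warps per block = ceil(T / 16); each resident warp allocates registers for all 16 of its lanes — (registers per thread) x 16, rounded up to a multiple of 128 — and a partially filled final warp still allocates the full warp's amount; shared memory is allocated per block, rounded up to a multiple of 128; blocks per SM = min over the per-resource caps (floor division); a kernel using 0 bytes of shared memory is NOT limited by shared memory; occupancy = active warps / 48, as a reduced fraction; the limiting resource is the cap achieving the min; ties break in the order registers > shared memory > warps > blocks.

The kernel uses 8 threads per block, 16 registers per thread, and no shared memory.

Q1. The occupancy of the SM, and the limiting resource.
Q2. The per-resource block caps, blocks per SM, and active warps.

Answer: occupancy 1/6, limited by blocks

registers: 128 blocks
shared memory: no limit (kernel uses none)
warps: 48 blocks
blocks: 8 blocks

Answer: 8 blocks, 8 active warps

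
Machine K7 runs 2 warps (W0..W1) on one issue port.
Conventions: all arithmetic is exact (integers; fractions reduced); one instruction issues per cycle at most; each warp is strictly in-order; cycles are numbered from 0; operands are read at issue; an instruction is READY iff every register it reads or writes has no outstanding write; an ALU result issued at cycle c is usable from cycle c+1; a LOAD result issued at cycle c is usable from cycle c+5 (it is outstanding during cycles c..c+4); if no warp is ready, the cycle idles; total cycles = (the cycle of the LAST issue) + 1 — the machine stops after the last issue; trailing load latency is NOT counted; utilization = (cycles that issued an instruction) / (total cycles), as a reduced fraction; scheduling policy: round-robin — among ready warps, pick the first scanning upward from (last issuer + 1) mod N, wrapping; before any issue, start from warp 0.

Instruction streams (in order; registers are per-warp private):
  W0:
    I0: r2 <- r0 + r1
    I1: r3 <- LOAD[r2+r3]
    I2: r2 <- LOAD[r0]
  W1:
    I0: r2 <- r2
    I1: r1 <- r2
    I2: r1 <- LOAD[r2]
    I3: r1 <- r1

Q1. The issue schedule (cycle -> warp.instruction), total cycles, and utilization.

cycle 0: W0.I0
cycle 1: W1.I0
cycle 2: W0.I1
cycle 3: W1.I1
cycle 4: W0.I2
cycle 5: W1.I2
cycle 6: idle
cycle 7: idle
cycle 8: idle
cycle 9: idle
cycle 10: W1.I3

Answer: 11 cycles, utilization 7/11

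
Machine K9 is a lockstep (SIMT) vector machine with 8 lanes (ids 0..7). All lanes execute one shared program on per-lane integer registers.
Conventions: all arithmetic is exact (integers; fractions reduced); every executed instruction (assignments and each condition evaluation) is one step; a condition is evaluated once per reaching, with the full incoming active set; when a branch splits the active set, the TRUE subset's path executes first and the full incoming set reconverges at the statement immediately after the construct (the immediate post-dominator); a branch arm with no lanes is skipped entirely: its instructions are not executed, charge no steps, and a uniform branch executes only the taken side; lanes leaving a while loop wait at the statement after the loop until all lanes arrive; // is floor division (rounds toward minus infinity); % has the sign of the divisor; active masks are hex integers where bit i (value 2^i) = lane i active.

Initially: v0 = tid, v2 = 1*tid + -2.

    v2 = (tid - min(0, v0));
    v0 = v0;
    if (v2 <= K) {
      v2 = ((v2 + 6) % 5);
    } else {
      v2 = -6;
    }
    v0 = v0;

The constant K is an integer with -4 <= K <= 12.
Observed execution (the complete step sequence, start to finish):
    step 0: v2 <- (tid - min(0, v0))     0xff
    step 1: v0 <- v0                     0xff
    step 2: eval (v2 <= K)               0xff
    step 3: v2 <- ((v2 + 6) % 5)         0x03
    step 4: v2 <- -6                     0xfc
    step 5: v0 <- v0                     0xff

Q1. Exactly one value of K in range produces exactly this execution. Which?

Answer: K = 1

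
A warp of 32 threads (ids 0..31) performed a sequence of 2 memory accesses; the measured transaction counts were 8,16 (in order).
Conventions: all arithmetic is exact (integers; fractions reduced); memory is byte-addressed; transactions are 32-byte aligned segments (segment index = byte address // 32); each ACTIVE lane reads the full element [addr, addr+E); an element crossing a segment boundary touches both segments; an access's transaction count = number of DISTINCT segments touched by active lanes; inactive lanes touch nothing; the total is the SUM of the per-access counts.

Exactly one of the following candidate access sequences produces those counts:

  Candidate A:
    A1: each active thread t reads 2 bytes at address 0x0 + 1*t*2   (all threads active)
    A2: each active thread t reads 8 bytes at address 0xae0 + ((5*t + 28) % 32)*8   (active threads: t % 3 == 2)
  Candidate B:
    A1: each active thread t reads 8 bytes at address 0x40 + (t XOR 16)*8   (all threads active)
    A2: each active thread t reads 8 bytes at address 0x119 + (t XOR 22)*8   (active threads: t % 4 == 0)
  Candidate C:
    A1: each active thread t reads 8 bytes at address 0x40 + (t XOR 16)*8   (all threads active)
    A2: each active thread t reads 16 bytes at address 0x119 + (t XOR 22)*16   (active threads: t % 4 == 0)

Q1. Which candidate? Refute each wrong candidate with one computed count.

A: A1 gives 2 transactions, not 8
B: A2 gives 8 transactions, not 16
C: all counts match (8,16)

Answer: C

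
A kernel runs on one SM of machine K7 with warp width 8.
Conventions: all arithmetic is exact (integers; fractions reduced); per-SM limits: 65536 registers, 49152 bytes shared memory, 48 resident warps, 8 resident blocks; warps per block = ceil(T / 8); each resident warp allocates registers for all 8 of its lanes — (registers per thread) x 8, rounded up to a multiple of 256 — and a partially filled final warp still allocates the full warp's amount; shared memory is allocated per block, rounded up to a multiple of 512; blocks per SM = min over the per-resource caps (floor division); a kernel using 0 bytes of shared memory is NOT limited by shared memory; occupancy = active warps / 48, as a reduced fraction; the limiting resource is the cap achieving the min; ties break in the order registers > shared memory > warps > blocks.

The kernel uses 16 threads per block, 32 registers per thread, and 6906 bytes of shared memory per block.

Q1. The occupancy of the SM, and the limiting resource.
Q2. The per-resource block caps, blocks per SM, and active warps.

Answer: occupancy 1/4, limited by shared memory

registers: 128 blocks
shared memory: 6 blocks
warps: 24 blocks
blocks: 8 blocks

Answer: 6 blocks, 12 active warps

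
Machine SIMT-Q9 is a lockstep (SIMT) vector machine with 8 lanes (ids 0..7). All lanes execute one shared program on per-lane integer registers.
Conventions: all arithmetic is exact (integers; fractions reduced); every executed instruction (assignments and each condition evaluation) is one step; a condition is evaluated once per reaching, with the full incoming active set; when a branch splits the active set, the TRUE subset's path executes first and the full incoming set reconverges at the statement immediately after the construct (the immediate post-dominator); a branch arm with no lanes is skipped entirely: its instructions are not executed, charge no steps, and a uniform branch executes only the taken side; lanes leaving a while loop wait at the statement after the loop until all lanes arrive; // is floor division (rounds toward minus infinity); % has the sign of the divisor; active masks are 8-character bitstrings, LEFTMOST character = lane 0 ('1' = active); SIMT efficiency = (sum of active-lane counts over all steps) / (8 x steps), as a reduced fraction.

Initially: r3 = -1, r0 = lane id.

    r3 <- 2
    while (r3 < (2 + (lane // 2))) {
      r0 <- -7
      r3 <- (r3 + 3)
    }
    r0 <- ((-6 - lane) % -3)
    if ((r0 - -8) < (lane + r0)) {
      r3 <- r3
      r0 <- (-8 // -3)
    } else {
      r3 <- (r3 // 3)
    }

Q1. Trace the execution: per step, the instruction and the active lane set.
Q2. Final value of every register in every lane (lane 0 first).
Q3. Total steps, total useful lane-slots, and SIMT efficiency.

step 0: r3 <- 2                      11111111
step 1: eval (r3 < (2 + (lane // 2))) 11111111
step 2: r0 <- -7                     00111111
step 3: r3 <- (r3 + 3)               00111111
step 4: eval (r3 < (2 + (lane // 2))) 00111111
step 5: r0 <- ((-6 - lane) % -3)     11111111
step 6: eval ((r0 - -8) < (lane + r0)) 11111111
step 7: r3 <- (r3 // 3)              11111111

Answer: 8 steps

r3: 0,0,1,1,1,1,1,1
r0: 0,-1,-2,0,-1,-2,0,-1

steps = 8; useful = 58; efficiency = 58/64 = 29/32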